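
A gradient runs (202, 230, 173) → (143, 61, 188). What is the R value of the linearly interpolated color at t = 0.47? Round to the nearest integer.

174

R = 202 + 0.47 × (143 − 202) = 174.27 → 174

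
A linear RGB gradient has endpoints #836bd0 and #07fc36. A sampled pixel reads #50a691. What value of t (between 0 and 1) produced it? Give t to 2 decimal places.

0.41

Invert the lerp on the B channel (largest span, 154): t = (145 − 208) / (54 − 208) = -63/-154 = 0.40909.
Check on R: (80 − 131)/(7 − 131) = 0.4113 ✓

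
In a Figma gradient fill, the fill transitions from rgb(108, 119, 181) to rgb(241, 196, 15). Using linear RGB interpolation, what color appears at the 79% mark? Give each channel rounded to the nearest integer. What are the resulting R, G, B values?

79% corresponds to t = 0.79.
R = 108 + 0.79 × (241 − 108) = 108 + 0.79 × 133 = 213.07 → 213
G = 119 + 0.79 × (196 − 119) = 119 + 0.79 × 77 = 179.83 → 180
B = 181 + 0.79 × (15 − 181) = 181 + 0.79 × -166 = 49.86 → 50

(213, 180, 50)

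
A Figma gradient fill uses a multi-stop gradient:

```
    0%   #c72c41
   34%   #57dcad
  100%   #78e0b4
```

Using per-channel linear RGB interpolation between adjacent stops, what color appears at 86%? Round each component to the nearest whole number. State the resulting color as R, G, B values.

(113, 223, 179)

86% lies between the 34% and 100% stops, so the local fraction is t = (86 − 34)/(100 − 34) = 52/66 ≈ 0.7879.
#57dcad → (87, 220, 173); #78e0b4 → (120, 224, 180).
R = 87 + 0.7879 × (120 − 87) = 113.001 → 113
G = 220 + 0.7879 × (224 − 220) = 223.152 → 223
B = 173 + 0.7879 × (180 − 173) = 178.515 → 179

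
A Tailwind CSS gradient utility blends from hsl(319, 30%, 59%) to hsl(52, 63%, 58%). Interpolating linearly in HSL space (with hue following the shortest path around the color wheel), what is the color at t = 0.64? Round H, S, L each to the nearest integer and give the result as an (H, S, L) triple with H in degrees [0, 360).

(19, 51, 58)

Hue: 52 − 319 = -267°, but |-267| > 180 so the shorter arc goes the other way: Δh = -267 + 360 = 93°.
H = 319 + 0.64 × (93) = 378.52 → 379 → 379 mod 360 = 19°
S = 30 + 0.64 × (63 − 30) = 51.12 → 51%
L = 59 + 0.64 × (58 − 59) = 58.36 → 58%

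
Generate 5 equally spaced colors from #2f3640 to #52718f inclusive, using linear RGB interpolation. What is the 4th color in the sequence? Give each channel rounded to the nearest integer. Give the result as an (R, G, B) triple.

(73, 98, 123)

With 5 swatches and endpoints inclusive, swatch 4 sits at t = (4 − 1)/(5 − 1) = 3/4 ≈ 0.75.
#2f3640 → (47, 54, 64); #52718f → (82, 113, 143).
R = 47 + 0.75 × (82 − 47) = 73.25 → 73
G = 54 + 0.75 × (113 − 54) = 98.25 → 98
B = 64 + 0.75 × (143 − 64) = 123.25 → 123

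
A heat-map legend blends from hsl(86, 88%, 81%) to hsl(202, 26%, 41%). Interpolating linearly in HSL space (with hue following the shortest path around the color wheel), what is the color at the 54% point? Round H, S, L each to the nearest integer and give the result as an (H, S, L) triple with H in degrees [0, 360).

Hue arc: Δh = 202 − 86 = 116° (|Δh| ≤ 180, already the shorter path).
H = 86 + 0.54 × (116) = 148.64 → 149°
S = 88 + 0.54 × (26 − 88) = 54.52 → 55%
L = 81 + 0.54 × (41 − 81) = 59.4 → 59%

(149, 55, 59)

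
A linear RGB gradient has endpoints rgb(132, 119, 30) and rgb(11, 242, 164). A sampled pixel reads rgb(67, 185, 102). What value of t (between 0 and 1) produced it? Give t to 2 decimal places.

0.54

Invert the lerp on the B channel (largest span, 134): t = (102 − 30) / (164 − 30) = 72/134 = 0.53731.
Check on R: (67 − 132)/(11 − 132) = 0.5372 ✓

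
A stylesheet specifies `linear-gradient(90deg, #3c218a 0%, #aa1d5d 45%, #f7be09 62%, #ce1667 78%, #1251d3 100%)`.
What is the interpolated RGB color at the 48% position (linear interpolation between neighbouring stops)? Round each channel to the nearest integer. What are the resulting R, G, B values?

(184, 57, 78)

48% lies between the 45% and 62% stops, so the local fraction is t = (48 − 45)/(62 − 45) = 3/17 ≈ 0.1765.
#aa1d5d → (170, 29, 93); #f7be09 → (247, 190, 9).
R = 170 + 0.1765 × (247 − 170) = 183.59 → 184
G = 29 + 0.1765 × (190 − 29) = 57.416 → 57
B = 93 + 0.1765 × (9 − 93) = 78.174 → 78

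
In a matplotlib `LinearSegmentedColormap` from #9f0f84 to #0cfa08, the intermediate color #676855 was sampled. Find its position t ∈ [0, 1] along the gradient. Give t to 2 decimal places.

0.38

Invert the lerp on the G channel (largest span, 235): t = (104 − 15) / (250 − 15) = 89/235 = 0.37872.
Check on R: (103 − 159)/(12 − 159) = 0.381 ✓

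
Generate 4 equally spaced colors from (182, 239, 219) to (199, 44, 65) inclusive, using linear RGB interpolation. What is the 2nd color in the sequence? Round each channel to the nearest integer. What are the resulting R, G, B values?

With 4 swatches and endpoints inclusive, swatch 2 sits at t = (2 − 1)/(4 − 1) = 1/3 ≈ 0.3333.
R = 182 + 0.3333 × (199 − 182) = 187.666 → 188
G = 239 + 0.3333 × (44 − 239) = 174.007 → 174
B = 219 + 0.3333 × (65 − 219) = 167.672 → 168

(188, 174, 168)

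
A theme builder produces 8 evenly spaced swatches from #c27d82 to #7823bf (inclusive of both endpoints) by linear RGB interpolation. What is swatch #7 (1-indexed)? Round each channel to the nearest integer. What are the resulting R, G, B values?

With 8 swatches and endpoints inclusive, swatch 7 sits at t = (7 − 1)/(8 − 1) = 6/7 ≈ 0.8571.
#c27d82 → (194, 125, 130); #7823bf → (120, 35, 191).
R = 194 + 0.8571 × (120 − 194) = 130.575 → 131
G = 125 + 0.8571 × (35 − 125) = 47.861 → 48
B = 130 + 0.8571 × (191 − 130) = 182.283 → 182

(131, 48, 182)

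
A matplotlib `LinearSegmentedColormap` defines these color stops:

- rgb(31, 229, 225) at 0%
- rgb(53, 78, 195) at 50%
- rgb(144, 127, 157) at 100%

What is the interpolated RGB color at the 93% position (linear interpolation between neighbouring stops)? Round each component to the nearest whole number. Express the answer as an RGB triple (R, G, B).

(131, 120, 162)

93% lies between the 50% and 100% stops, so the local fraction is t = (93 − 50)/(100 − 50) = 43/50 ≈ 0.86.
R = 53 + 0.86 × (144 − 53) = 131.26 → 131
G = 78 + 0.86 × (127 − 78) = 120.14 → 120
B = 195 + 0.86 × (157 − 195) = 162.32 → 162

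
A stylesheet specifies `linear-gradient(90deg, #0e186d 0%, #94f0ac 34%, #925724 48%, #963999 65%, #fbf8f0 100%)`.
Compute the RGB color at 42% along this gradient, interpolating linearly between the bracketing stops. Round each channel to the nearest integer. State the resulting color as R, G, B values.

(147, 153, 94)

42% lies between the 34% and 48% stops, so the local fraction is t = (42 − 34)/(48 − 34) = 8/14 ≈ 0.5714.
#94f0ac → (148, 240, 172); #925724 → (146, 87, 36).
R = 148 + 0.5714 × (146 − 148) = 146.857 → 147
G = 240 + 0.5714 × (87 − 240) = 152.576 → 153
B = 172 + 0.5714 × (36 − 172) = 94.29 → 94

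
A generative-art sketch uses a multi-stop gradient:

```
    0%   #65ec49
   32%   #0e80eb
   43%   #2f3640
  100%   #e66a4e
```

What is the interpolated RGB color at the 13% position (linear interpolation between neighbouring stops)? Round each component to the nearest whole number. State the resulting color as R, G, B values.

(66, 192, 139)

13% lies between the 0% and 32% stops, so the local fraction is t = (13 − 0)/(32 − 0) = 13/32 ≈ 0.4062.
#65ec49 → (101, 236, 73); #0e80eb → (14, 128, 235).
R = 101 + 0.4062 × (14 − 101) = 65.661 → 66
G = 236 + 0.4062 × (128 − 236) = 192.13 → 192
B = 73 + 0.4062 × (235 − 73) = 138.804 → 139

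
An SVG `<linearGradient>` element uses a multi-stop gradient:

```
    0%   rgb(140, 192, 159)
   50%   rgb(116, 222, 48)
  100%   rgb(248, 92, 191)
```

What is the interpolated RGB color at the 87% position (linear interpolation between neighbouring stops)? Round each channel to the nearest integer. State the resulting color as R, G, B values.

(214, 126, 154)

87% lies between the 50% and 100% stops, so the local fraction is t = (87 − 50)/(100 − 50) = 37/50 ≈ 0.74.
R = 116 + 0.74 × (248 − 116) = 213.68 → 214
G = 222 + 0.74 × (92 − 222) = 125.8 → 126
B = 48 + 0.74 × (191 − 48) = 153.82 → 154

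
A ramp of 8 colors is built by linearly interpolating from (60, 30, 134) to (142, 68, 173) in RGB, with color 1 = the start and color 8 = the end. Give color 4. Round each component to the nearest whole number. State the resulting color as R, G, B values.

(95, 46, 151)

With 8 swatches and endpoints inclusive, swatch 4 sits at t = (4 − 1)/(8 − 1) = 3/7 ≈ 0.4286.
R = 60 + 0.4286 × (142 − 60) = 95.145 → 95
G = 30 + 0.4286 × (68 − 30) = 46.287 → 46
B = 134 + 0.4286 × (173 − 134) = 150.715 → 151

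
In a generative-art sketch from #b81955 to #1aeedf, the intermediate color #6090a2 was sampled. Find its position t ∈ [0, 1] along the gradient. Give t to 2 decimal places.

0.56

Invert the lerp on the G channel (largest span, 213): t = (144 − 25) / (238 − 25) = 119/213 = 0.55869.
Check on R: (96 − 184)/(26 − 184) = 0.557 ✓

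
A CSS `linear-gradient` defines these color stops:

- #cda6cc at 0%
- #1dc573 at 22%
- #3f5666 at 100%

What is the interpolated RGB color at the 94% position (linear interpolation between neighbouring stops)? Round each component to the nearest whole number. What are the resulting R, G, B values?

94% lies between the 22% and 100% stops, so the local fraction is t = (94 − 22)/(100 − 22) = 72/78 ≈ 0.9231.
#1dc573 → (29, 197, 115); #3f5666 → (63, 86, 102).
R = 29 + 0.9231 × (63 − 29) = 60.385 → 60
G = 197 + 0.9231 × (86 − 197) = 94.536 → 95
B = 115 + 0.9231 × (102 − 115) = 103 → 103

(60, 95, 103)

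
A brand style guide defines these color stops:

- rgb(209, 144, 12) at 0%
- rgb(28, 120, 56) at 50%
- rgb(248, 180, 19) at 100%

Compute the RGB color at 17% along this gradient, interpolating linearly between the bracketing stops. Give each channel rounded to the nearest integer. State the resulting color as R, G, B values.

17% lies between the 0% and 50% stops, so the local fraction is t = (17 − 0)/(50 − 0) = 17/50 ≈ 0.34.
R = 209 + 0.34 × (28 − 209) = 147.46 → 147
G = 144 + 0.34 × (120 − 144) = 135.84 → 136
B = 12 + 0.34 × (56 − 12) = 26.96 → 27

(147, 136, 27)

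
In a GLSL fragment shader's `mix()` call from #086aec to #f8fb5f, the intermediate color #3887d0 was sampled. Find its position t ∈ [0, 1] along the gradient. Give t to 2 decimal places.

0.20

Invert the lerp on the R channel (largest span, 240): t = (56 − 8) / (248 − 8) = 48/240 = 0.2.
Check on G: (135 − 106)/(251 − 106) = 0.2 ✓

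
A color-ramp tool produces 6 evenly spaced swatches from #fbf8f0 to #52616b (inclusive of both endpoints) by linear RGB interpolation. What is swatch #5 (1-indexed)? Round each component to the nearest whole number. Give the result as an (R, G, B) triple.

With 6 swatches and endpoints inclusive, swatch 5 sits at t = (5 − 1)/(6 − 1) = 4/5 ≈ 0.8.
#fbf8f0 → (251, 248, 240); #52616b → (82, 97, 107).
R = 251 + 0.8 × (82 − 251) = 115.8 → 116
G = 248 + 0.8 × (97 − 248) = 127.2 → 127
B = 240 + 0.8 × (107 − 240) = 133.6 → 134

(116, 127, 134)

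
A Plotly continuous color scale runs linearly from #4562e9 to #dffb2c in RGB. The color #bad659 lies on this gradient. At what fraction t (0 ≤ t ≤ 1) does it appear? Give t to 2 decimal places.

Invert the lerp on the B channel (largest span, 189): t = (89 − 233) / (44 − 233) = -144/-189 = 0.7619.
Check on R: (186 − 69)/(223 − 69) = 0.7597 ✓

0.76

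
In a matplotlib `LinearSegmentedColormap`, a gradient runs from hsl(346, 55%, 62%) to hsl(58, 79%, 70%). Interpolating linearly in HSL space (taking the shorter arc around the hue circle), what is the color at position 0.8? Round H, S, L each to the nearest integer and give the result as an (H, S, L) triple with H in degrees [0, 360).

(44, 74, 68)

Hue: 58 − 346 = -288°, but |-288| > 180 so the shorter arc goes the other way: Δh = -288 + 360 = 72°.
H = 346 + 0.8 × (72) = 403.6 → 404 → 404 mod 360 = 44°
S = 55 + 0.8 × (79 − 55) = 74.2 → 74%
L = 62 + 0.8 × (70 − 62) = 68.4 → 68%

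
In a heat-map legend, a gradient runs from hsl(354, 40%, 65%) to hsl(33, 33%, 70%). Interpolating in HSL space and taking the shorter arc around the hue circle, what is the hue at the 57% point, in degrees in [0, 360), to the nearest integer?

Hue: 33 − 354 = -321°, but |-321| > 180 so the shorter arc goes the other way: Δh = -321 + 360 = 39°.
H = 354 + 0.57 × (39) = 376.23 → 376 → 376 mod 360 = 16°

16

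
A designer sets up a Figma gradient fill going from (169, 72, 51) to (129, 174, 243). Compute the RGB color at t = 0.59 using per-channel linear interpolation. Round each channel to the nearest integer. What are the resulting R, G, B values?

R = 169 + 0.59 × (129 − 169) = 169 + 0.59 × -40 = 145.4 → 145
G = 72 + 0.59 × (174 − 72) = 72 + 0.59 × 102 = 132.18 → 132
B = 51 + 0.59 × (243 − 51) = 51 + 0.59 × 192 = 164.28 → 164

(145, 132, 164)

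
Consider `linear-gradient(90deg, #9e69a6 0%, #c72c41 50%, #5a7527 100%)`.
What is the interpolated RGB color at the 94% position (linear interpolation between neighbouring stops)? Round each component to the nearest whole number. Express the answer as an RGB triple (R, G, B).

(103, 108, 42)

94% lies between the 50% and 100% stops, so the local fraction is t = (94 − 50)/(100 − 50) = 44/50 ≈ 0.88.
#c72c41 → (199, 44, 65); #5a7527 → (90, 117, 39).
R = 199 + 0.88 × (90 − 199) = 103.08 → 103
G = 44 + 0.88 × (117 − 44) = 108.24 → 108
B = 65 + 0.88 × (39 − 65) = 42.12 → 42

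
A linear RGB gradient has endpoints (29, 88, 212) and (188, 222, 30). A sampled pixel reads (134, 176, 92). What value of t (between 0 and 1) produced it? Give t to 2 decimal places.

Invert the lerp on the B channel (largest span, 182): t = (92 − 212) / (30 − 212) = -120/-182 = 0.65934.
Check on R: (134 − 29)/(188 − 29) = 0.6604 ✓

0.66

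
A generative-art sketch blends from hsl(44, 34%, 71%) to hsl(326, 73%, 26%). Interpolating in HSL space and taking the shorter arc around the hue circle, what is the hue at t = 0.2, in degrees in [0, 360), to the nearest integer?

Hue: 326 − 44 = 282°, but |282| > 180 so the shorter arc goes the other way: Δh = 282 − 360 = -78°.
H = 44 + 0.2 × (-78) = 28.4 → 28°

28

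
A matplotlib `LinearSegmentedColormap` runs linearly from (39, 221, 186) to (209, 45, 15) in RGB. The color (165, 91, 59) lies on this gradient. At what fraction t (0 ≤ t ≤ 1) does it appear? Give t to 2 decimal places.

Invert the lerp on the G channel (largest span, 176): t = (91 − 221) / (45 − 221) = -130/-176 = 0.73864.
Check on R: (165 − 39)/(209 − 39) = 0.7412 ✓

0.74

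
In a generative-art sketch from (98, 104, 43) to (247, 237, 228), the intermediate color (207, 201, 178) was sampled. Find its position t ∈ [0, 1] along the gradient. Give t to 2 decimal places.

Invert the lerp on the B channel (largest span, 185): t = (178 − 43) / (228 − 43) = 135/185 = 0.72973.
Check on R: (207 − 98)/(247 − 98) = 0.7315 ✓

0.73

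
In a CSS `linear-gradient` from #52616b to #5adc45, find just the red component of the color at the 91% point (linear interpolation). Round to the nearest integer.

89

R₁ = 82 (from #52616b), R₂ = 90 (from #5adc45).
R = 82 + 0.91 × (90 − 82) = 89.28 → 89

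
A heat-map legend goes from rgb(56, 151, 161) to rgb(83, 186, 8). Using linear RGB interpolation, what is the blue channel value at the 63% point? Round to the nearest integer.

B = 161 + 0.63 × (8 − 161) = 64.61 → 65

65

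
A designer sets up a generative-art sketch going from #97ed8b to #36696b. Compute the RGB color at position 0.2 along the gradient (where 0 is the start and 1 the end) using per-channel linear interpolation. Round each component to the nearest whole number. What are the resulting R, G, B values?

(132, 211, 133)

#97ed8b → (151, 237, 139); #36696b → (54, 105, 107).
R = 151 + 0.2 × (54 − 151) = 151 + 0.2 × -97 = 131.6 → 132
G = 237 + 0.2 × (105 − 237) = 237 + 0.2 × -132 = 210.6 → 211
B = 139 + 0.2 × (107 − 139) = 139 + 0.2 × -32 = 132.6 → 133
So the blended color is (132, 211, 133), about #84d385.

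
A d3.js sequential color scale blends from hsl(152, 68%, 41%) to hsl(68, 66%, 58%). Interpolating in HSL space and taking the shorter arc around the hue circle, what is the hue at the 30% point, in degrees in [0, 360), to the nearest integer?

127

Hue arc: Δh = 68 − 152 = -84° (|Δh| ≤ 180, already the shorter path).
H = 152 + 0.3 × (-84) = 126.8 → 127°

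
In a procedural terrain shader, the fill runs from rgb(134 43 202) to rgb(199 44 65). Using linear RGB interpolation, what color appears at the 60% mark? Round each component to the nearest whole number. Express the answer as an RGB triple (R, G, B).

(173, 44, 120)

60% corresponds to t = 0.6.
R = 134 + 0.6 × (199 − 134) = 134 + 0.6 × 65 = 173 → 173
G = 43 + 0.6 × (44 − 43) = 43 + 0.6 × 1 = 43.6 → 44
B = 202 + 0.6 × (65 − 202) = 202 + 0.6 × -137 = 119.8 → 120
So the blended color is (173, 44, 120), about #ad2c78.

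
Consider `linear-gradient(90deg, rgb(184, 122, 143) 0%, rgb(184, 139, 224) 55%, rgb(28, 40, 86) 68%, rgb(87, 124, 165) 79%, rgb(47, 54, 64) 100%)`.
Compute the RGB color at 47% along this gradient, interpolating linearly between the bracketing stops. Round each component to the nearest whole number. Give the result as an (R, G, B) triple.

(184, 137, 212)

47% lies between the 0% and 55% stops, so the local fraction is t = (47 − 0)/(55 − 0) = 47/55 ≈ 0.8545.
R = 184 + 0.8545 × (184 − 184) = 184 → 184
G = 122 + 0.8545 × (139 − 122) = 136.526 → 137
B = 143 + 0.8545 × (224 − 143) = 212.214 → 212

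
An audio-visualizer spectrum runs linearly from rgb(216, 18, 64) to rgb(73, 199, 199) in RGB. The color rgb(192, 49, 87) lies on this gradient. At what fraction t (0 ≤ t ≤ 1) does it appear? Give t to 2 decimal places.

Invert the lerp on the G channel (largest span, 181): t = (49 − 18) / (199 − 18) = 31/181 = 0.17127.
Check on R: (192 − 216)/(73 − 216) = 0.1678 ✓

0.17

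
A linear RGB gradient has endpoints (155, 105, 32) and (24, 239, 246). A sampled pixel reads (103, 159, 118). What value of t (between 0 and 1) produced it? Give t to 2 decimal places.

0.40

Invert the lerp on the B channel (largest span, 214): t = (118 − 32) / (246 − 32) = 86/214 = 0.40187.
Check on R: (103 − 155)/(24 − 155) = 0.3969 ✓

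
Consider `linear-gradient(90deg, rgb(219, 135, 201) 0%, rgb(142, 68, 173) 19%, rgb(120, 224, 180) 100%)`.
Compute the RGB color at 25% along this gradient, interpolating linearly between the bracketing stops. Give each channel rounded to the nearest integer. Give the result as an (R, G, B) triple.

25% lies between the 19% and 100% stops, so the local fraction is t = (25 − 19)/(100 − 19) = 6/81 ≈ 0.0741.
R = 142 + 0.0741 × (120 − 142) = 140.37 → 140
G = 68 + 0.0741 × (224 − 68) = 79.56 → 80
B = 173 + 0.0741 × (180 − 173) = 173.519 → 174

(140, 80, 174)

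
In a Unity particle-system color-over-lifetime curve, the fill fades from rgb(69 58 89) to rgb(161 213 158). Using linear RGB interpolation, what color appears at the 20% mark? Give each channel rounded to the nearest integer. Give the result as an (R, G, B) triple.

(87, 89, 103)

20% corresponds to t = 0.2.
R = 69 + 0.2 × (161 − 69) = 69 + 0.2 × 92 = 87.4 → 87
G = 58 + 0.2 × (213 − 58) = 58 + 0.2 × 155 = 89 → 89
B = 89 + 0.2 × (158 − 89) = 89 + 0.2 × 69 = 102.8 → 103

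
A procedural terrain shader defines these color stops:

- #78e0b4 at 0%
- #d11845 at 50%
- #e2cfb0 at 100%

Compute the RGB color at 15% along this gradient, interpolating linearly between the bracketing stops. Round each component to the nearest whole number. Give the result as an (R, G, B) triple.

(147, 164, 147)

15% lies between the 0% and 50% stops, so the local fraction is t = (15 − 0)/(50 − 0) = 15/50 ≈ 0.3.
#78e0b4 → (120, 224, 180); #d11845 → (209, 24, 69).
R = 120 + 0.3 × (209 − 120) = 146.7 → 147
G = 224 + 0.3 × (24 − 224) = 164 → 164
B = 180 + 0.3 × (69 − 180) = 146.7 → 147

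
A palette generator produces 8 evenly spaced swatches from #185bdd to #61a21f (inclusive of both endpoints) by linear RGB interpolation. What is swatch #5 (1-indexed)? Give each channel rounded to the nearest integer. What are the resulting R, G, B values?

With 8 swatches and endpoints inclusive, swatch 5 sits at t = (5 − 1)/(8 − 1) = 4/7 ≈ 0.5714.
#185bdd → (24, 91, 221); #61a21f → (97, 162, 31).
R = 24 + 0.5714 × (97 − 24) = 65.712 → 66
G = 91 + 0.5714 × (162 − 91) = 131.569 → 132
B = 221 + 0.5714 × (31 − 221) = 112.434 → 112

(66, 132, 112)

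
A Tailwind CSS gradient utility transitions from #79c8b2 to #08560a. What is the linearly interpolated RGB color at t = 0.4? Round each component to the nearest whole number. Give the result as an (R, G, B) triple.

#79c8b2 → (121, 200, 178); #08560a → (8, 86, 10).
R = 121 + 0.4 × (8 − 121) = 121 + 0.4 × -113 = 75.8 → 76
G = 200 + 0.4 × (86 − 200) = 200 + 0.4 × -114 = 154.4 → 154
B = 178 + 0.4 × (10 − 178) = 178 + 0.4 × -168 = 110.8 → 111
So the blended color is (76, 154, 111), about #4c9a6f.

(76, 154, 111)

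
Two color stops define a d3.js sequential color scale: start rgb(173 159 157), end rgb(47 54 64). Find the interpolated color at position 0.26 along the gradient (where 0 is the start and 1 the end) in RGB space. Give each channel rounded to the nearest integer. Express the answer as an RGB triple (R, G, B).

R = 173 + 0.26 × (47 − 173) = 173 + 0.26 × -126 = 140.24 → 140
G = 159 + 0.26 × (54 − 159) = 159 + 0.26 × -105 = 131.7 → 132
B = 157 + 0.26 × (64 − 157) = 157 + 0.26 × -93 = 132.82 → 133
So the blended color is (140, 132, 133), about #8c8485.

(140, 132, 133)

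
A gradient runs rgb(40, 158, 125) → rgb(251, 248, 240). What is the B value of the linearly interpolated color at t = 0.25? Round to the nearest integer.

154

B = 125 + 0.25 × (240 − 125) = 153.75 → 154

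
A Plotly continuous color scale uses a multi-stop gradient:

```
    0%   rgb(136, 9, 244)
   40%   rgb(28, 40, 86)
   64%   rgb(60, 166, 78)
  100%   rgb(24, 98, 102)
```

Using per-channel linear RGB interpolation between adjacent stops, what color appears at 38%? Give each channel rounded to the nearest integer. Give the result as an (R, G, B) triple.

(33, 38, 94)

38% lies between the 0% and 40% stops, so the local fraction is t = (38 − 0)/(40 − 0) = 38/40 ≈ 0.95.
R = 136 + 0.95 × (28 − 136) = 33.4 → 33
G = 9 + 0.95 × (40 − 9) = 38.45 → 38
B = 244 + 0.95 × (86 − 244) = 93.9 → 94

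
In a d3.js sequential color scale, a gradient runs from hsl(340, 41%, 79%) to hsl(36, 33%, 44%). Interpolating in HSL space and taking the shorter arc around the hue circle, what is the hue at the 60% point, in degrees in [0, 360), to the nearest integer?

14

Hue: 36 − 340 = -304°, but |-304| > 180 so the shorter arc goes the other way: Δh = -304 + 360 = 56°.
H = 340 + 0.6 × (56) = 373.6 → 374 → 374 mod 360 = 14°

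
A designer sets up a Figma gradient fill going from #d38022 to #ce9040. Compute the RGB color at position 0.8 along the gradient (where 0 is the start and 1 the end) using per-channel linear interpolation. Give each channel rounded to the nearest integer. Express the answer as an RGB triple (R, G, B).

(207, 141, 58)

#d38022 → (211, 128, 34); #ce9040 → (206, 144, 64).
R = 211 + 0.8 × (206 − 211) = 211 + 0.8 × -5 = 207 → 207
G = 128 + 0.8 × (144 − 128) = 128 + 0.8 × 16 = 140.8 → 141
B = 34 + 0.8 × (64 − 34) = 34 + 0.8 × 30 = 58 → 58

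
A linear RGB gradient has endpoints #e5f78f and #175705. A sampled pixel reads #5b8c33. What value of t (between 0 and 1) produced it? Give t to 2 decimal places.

0.67

Invert the lerp on the R channel (largest span, 206): t = (91 − 229) / (23 − 229) = -138/-206 = 0.6699.
Check on G: (140 − 247)/(87 − 247) = 0.6687 ✓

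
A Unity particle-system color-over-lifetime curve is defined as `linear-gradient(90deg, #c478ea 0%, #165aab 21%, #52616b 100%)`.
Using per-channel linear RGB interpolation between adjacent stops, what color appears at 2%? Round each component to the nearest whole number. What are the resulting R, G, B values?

(179, 117, 228)

2% lies between the 0% and 21% stops, so the local fraction is t = (2 − 0)/(21 − 0) = 2/21 ≈ 0.0952.
#c478ea → (196, 120, 234); #165aab → (22, 90, 171).
R = 196 + 0.0952 × (22 − 196) = 179.435 → 179
G = 120 + 0.0952 × (90 − 120) = 117.144 → 117
B = 234 + 0.0952 × (171 − 234) = 228.002 → 228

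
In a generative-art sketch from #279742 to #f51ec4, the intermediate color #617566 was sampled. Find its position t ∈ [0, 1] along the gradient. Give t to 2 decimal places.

0.28

Invert the lerp on the R channel (largest span, 206): t = (97 − 39) / (245 − 39) = 58/206 = 0.28155.
Check on G: (117 − 151)/(30 − 151) = 0.281 ✓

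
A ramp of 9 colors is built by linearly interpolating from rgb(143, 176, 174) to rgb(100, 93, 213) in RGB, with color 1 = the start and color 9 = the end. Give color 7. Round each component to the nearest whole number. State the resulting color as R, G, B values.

(111, 114, 203)

With 9 swatches and endpoints inclusive, swatch 7 sits at t = (7 − 1)/(9 − 1) = 6/8 ≈ 0.75.
R = 143 + 0.75 × (100 − 143) = 110.75 → 111
G = 176 + 0.75 × (93 − 176) = 113.75 → 114
B = 174 + 0.75 × (213 − 174) = 203.25 → 203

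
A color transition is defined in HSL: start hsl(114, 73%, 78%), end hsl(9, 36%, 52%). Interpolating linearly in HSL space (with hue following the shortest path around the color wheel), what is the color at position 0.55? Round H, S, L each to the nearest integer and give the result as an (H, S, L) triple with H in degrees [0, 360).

(56, 53, 64)

Hue arc: Δh = 9 − 114 = -105° (|Δh| ≤ 180, already the shorter path).
H = 114 + 0.55 × (-105) = 56.25 → 56°
S = 73 + 0.55 × (36 − 73) = 52.65 → 53%
L = 78 + 0.55 × (52 − 78) = 63.7 → 64%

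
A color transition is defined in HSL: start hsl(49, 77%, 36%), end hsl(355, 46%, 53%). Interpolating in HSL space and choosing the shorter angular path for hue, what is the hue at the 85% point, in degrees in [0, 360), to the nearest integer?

Hue: 355 − 49 = 306°, but |306| > 180 so the shorter arc goes the other way: Δh = 306 − 360 = -54°.
H = 49 + 0.85 × (-54) = 3.1 → 3°

3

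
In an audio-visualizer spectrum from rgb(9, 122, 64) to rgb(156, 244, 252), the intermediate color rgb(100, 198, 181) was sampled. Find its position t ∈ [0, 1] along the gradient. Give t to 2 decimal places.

Invert the lerp on the B channel (largest span, 188): t = (181 − 64) / (252 − 64) = 117/188 = 0.62234.
Check on R: (100 − 9)/(156 − 9) = 0.619 ✓

0.62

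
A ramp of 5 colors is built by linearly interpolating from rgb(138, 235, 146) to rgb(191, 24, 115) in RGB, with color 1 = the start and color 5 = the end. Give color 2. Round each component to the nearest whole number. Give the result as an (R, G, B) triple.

(151, 182, 138)

With 5 swatches and endpoints inclusive, swatch 2 sits at t = (2 − 1)/(5 − 1) = 1/4 ≈ 0.25.
R = 138 + 0.25 × (191 − 138) = 151.25 → 151
G = 235 + 0.25 × (24 − 235) = 182.25 → 182
B = 146 + 0.25 × (115 − 146) = 138.25 → 138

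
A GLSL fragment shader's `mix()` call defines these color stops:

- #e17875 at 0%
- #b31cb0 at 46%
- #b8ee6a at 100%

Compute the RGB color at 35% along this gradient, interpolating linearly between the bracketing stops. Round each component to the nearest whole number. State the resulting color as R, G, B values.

(190, 50, 162)

35% lies between the 0% and 46% stops, so the local fraction is t = (35 − 0)/(46 − 0) = 35/46 ≈ 0.7609.
#e17875 → (225, 120, 117); #b31cb0 → (179, 28, 176).
R = 225 + 0.7609 × (179 − 225) = 189.999 → 190
G = 120 + 0.7609 × (28 − 120) = 49.997 → 50
B = 117 + 0.7609 × (176 − 117) = 161.893 → 162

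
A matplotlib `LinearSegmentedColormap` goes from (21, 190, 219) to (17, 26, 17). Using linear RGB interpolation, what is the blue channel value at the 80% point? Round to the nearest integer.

57

B = 219 + 0.8 × (17 − 219) = 57.4 → 57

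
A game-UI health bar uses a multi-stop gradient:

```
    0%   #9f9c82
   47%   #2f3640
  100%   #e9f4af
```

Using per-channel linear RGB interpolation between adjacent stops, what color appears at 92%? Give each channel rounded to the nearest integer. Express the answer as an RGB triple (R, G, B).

(205, 215, 158)

92% lies between the 47% and 100% stops, so the local fraction is t = (92 − 47)/(100 − 47) = 45/53 ≈ 0.8491.
#2f3640 → (47, 54, 64); #e9f4af → (233, 244, 175).
R = 47 + 0.8491 × (233 − 47) = 204.933 → 205
G = 54 + 0.8491 × (244 − 54) = 215.329 → 215
B = 64 + 0.8491 × (175 − 64) = 158.25 → 158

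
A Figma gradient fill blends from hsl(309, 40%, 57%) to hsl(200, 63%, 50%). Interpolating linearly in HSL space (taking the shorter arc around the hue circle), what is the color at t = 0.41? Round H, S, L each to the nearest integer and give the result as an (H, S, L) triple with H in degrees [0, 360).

(264, 49, 54)

Hue arc: Δh = 200 − 309 = -109° (|Δh| ≤ 180, already the shorter path).
H = 309 + 0.41 × (-109) = 264.31 → 264°
S = 40 + 0.41 × (63 − 40) = 49.43 → 49%
L = 57 + 0.41 × (50 − 57) = 54.13 → 54%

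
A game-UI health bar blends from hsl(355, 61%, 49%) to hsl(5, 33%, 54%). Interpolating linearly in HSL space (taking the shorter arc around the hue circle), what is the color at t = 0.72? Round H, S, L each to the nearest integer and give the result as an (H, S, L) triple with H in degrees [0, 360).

Hue: 5 − 355 = -350°, but |-350| > 180 so the shorter arc goes the other way: Δh = -350 + 360 = 10°.
H = 355 + 0.72 × (10) = 362.2 → 362 → 362 mod 360 = 2°
S = 61 + 0.72 × (33 − 61) = 40.84 → 41%
L = 49 + 0.72 × (54 − 49) = 52.6 → 53%

(2, 41, 53)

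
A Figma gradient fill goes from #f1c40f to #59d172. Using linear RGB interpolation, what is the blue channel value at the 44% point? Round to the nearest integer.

59

B₁ = 15 (from #f1c40f), B₂ = 114 (from #59d172).
B = 15 + 0.44 × (114 − 15) = 58.56 → 59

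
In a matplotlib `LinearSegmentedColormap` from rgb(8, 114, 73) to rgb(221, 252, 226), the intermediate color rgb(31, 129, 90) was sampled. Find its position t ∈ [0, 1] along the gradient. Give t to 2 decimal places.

0.11

Invert the lerp on the R channel (largest span, 213): t = (31 − 8) / (221 − 8) = 23/213 = 0.10798.
Check on G: (129 − 114)/(252 − 114) = 0.1087 ✓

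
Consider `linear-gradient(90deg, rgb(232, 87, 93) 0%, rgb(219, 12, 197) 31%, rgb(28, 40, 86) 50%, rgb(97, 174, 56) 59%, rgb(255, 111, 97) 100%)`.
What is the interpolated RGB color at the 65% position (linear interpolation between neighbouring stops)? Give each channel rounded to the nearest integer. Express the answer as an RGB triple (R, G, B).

65% lies between the 59% and 100% stops, so the local fraction is t = (65 − 59)/(100 − 59) = 6/41 ≈ 0.1463.
R = 97 + 0.1463 × (255 − 97) = 120.115 → 120
G = 174 + 0.1463 × (111 − 174) = 164.783 → 165
B = 56 + 0.1463 × (97 − 56) = 61.998 → 62

(120, 165, 62)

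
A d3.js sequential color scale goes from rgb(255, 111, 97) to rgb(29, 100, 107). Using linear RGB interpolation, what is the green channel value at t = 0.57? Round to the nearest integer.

G = 111 + 0.57 × (100 − 111) = 104.73 → 105

105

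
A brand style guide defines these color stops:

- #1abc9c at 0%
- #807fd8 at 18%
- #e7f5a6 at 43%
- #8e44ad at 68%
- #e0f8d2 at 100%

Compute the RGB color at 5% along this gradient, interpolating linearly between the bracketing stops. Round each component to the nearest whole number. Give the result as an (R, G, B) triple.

5% lies between the 0% and 18% stops, so the local fraction is t = (5 − 0)/(18 − 0) = 5/18 ≈ 0.2778.
#1abc9c → (26, 188, 156); #807fd8 → (128, 127, 216).
R = 26 + 0.2778 × (128 − 26) = 54.336 → 54
G = 188 + 0.2778 × (127 − 188) = 171.054 → 171
B = 156 + 0.2778 × (216 − 156) = 172.668 → 173

(54, 171, 173)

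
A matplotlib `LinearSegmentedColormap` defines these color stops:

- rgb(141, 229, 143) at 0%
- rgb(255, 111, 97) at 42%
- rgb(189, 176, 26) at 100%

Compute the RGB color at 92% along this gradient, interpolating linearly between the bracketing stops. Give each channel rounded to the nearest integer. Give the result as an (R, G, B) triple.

(198, 167, 36)

92% lies between the 42% and 100% stops, so the local fraction is t = (92 − 42)/(100 − 42) = 50/58 ≈ 0.8621.
R = 255 + 0.8621 × (189 − 255) = 198.101 → 198
G = 111 + 0.8621 × (176 − 111) = 167.036 → 167
B = 97 + 0.8621 × (26 − 97) = 35.791 → 36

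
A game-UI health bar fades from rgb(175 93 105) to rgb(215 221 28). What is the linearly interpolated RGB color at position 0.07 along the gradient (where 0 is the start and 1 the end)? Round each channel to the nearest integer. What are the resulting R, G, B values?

(178, 102, 100)

R = 175 + 0.07 × (215 − 175) = 175 + 0.07 × 40 = 177.8 → 178
G = 93 + 0.07 × (221 − 93) = 93 + 0.07 × 128 = 101.96 → 102
B = 105 + 0.07 × (28 − 105) = 105 + 0.07 × -77 = 99.61 → 100
So the blended color is (178, 102, 100), about #b26664.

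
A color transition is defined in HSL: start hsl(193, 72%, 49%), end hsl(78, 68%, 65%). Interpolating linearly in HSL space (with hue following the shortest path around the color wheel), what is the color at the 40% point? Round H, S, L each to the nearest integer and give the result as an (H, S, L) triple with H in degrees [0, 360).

Hue arc: Δh = 78 − 193 = -115° (|Δh| ≤ 180, already the shorter path).
H = 193 + 0.4 × (-115) = 147 → 147°
S = 72 + 0.4 × (68 − 72) = 70.4 → 70%
L = 49 + 0.4 × (65 − 49) = 55.4 → 55%

(147, 70, 55)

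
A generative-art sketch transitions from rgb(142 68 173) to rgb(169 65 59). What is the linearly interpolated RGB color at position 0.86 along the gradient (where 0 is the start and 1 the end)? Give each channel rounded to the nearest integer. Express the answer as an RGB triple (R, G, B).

(165, 65, 75)

R = 142 + 0.86 × (169 − 142) = 142 + 0.86 × 27 = 165.22 → 165
G = 68 + 0.86 × (65 − 68) = 68 + 0.86 × -3 = 65.42 → 65
B = 173 + 0.86 × (59 − 173) = 173 + 0.86 × -114 = 74.96 → 75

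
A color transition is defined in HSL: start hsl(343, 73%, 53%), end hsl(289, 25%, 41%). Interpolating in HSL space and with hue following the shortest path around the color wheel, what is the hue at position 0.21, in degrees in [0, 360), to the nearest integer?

332

Hue arc: Δh = 289 − 343 = -54° (|Δh| ≤ 180, already the shorter path).
H = 343 + 0.21 × (-54) = 331.66 → 332°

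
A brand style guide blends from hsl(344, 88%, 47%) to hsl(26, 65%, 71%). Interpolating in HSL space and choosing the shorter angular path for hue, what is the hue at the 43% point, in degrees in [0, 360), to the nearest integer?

2

Hue: 26 − 344 = -318°, but |-318| > 180 so the shorter arc goes the other way: Δh = -318 + 360 = 42°.
H = 344 + 0.43 × (42) = 362.06 → 362 → 362 mod 360 = 2°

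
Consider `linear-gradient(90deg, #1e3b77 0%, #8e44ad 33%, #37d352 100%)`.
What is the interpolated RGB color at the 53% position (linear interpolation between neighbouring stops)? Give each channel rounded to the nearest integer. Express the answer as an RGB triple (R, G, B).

53% lies between the 33% and 100% stops, so the local fraction is t = (53 − 33)/(100 − 33) = 20/67 ≈ 0.2985.
#8e44ad → (142, 68, 173); #37d352 → (55, 211, 82).
R = 142 + 0.2985 × (55 − 142) = 116.031 → 116
G = 68 + 0.2985 × (211 − 68) = 110.685 → 111
B = 173 + 0.2985 × (82 − 173) = 145.837 → 146

(116, 111, 146)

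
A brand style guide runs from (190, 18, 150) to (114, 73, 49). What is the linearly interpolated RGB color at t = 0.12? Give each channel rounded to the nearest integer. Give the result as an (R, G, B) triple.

R = 190 + 0.12 × (114 − 190) = 190 + 0.12 × -76 = 180.88 → 181
G = 18 + 0.12 × (73 − 18) = 18 + 0.12 × 55 = 24.6 → 25
B = 150 + 0.12 × (49 − 150) = 150 + 0.12 × -101 = 137.88 → 138
So the blended color is (181, 25, 138), about #b5198a.

(181, 25, 138)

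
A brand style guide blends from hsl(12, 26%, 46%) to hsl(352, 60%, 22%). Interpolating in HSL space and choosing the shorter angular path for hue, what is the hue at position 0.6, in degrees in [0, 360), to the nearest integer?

0

Hue: 352 − 12 = 340°, but |340| > 180 so the shorter arc goes the other way: Δh = 340 − 360 = -20°.
H = 12 + 0.6 × (-20) = 0 → 0°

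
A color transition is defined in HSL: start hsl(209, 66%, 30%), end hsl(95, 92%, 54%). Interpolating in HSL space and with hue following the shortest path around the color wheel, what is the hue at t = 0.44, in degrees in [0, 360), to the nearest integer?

159

Hue arc: Δh = 95 − 209 = -114° (|Δh| ≤ 180, already the shorter path).
H = 209 + 0.44 × (-114) = 158.84 → 159°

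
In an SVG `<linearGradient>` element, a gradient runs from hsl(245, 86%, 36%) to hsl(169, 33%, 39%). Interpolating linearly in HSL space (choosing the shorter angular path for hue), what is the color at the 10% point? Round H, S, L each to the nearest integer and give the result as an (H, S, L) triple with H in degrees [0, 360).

Hue arc: Δh = 169 − 245 = -76° (|Δh| ≤ 180, already the shorter path).
H = 245 + 0.1 × (-76) = 237.4 → 237°
S = 86 + 0.1 × (33 − 86) = 80.7 → 81%
L = 36 + 0.1 × (39 − 36) = 36.3 → 36%

(237, 81, 36)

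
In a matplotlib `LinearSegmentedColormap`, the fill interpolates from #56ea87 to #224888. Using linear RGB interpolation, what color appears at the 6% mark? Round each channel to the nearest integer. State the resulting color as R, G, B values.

#56ea87 → (86, 234, 135); #224888 → (34, 72, 136).
6% corresponds to t = 0.06.
R = 86 + 0.06 × (34 − 86) = 86 + 0.06 × -52 = 82.88 → 83
G = 234 + 0.06 × (72 − 234) = 234 + 0.06 × -162 = 224.28 → 224
B = 135 + 0.06 × (136 − 135) = 135 + 0.06 × 1 = 135.06 → 135

(83, 224, 135)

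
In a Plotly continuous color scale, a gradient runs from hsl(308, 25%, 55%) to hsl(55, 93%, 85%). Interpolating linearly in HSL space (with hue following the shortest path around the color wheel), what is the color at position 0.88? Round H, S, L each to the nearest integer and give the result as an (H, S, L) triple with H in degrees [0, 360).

(42, 85, 81)

Hue: 55 − 308 = -253°, but |-253| > 180 so the shorter arc goes the other way: Δh = -253 + 360 = 107°.
H = 308 + 0.88 × (107) = 402.16 → 402 → 402 mod 360 = 42°
S = 25 + 0.88 × (93 − 25) = 84.84 → 85%
L = 55 + 0.88 × (85 − 55) = 81.4 → 81%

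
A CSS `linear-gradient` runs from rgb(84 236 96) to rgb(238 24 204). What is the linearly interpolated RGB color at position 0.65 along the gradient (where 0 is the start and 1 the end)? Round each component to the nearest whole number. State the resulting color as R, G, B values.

R = 84 + 0.65 × (238 − 84) = 84 + 0.65 × 154 = 184.1 → 184
G = 236 + 0.65 × (24 − 236) = 236 + 0.65 × -212 = 98.2 → 98
B = 96 + 0.65 × (204 − 96) = 96 + 0.65 × 108 = 166.2 → 166

(184, 98, 166)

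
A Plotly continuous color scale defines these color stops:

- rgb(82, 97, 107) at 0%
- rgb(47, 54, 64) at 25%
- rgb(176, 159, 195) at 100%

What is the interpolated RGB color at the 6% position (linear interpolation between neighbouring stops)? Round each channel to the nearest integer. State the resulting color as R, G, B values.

6% lies between the 0% and 25% stops, so the local fraction is t = (6 − 0)/(25 − 0) = 6/25 ≈ 0.24.
R = 82 + 0.24 × (47 − 82) = 73.6 → 74
G = 97 + 0.24 × (54 − 97) = 86.68 → 87
B = 107 + 0.24 × (64 − 107) = 96.68 → 97

(74, 87, 97)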